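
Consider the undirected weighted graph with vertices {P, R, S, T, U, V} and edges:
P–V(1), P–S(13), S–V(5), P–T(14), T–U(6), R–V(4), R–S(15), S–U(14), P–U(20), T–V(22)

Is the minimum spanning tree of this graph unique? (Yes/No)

No

Kruskal's algorithm — process edges by increasing weight (ties by edge label):
P–V (1): add. Components now {P,V} {R} {S} {T} {U}
R–V (4): add. Components now {P,R,V} {S} {T} {U}
S–V (5): add. Components now {P,R,S,V} {T} {U}
T–U (6): add. Components now {P,R,S,V} {T,U}
P–S (13): skip — S and P already connected.
P–T (14): add. Components now {P,R,S,T,U,V}
Non-tree edge S–U has weight 14, equal to the heaviest edge on its tree cycle — swapping gives another MST of the same weight. Not unique.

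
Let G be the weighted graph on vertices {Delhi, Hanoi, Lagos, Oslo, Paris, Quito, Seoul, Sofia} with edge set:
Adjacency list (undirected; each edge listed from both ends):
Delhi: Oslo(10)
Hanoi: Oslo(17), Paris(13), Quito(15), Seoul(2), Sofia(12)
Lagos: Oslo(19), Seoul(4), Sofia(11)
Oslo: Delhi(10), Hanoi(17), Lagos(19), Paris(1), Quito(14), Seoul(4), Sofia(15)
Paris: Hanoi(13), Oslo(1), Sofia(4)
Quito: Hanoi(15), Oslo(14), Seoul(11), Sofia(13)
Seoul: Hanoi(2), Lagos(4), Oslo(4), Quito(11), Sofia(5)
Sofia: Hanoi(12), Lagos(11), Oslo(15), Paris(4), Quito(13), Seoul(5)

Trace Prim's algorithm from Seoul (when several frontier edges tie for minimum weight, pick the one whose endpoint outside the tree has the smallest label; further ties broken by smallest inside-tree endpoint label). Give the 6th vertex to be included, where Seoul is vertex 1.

Grow the tree from Seoul using Prim:
Step 1: cheapest edge leaving the tree is Hanoi–Seoul (2); add Hanoi.
Step 2: cheapest edge leaving the tree is Lagos–Seoul (4); add Lagos.
Step 3: cheapest edge leaving the tree is Oslo–Seoul (4); add Oslo.
Step 4: cheapest edge leaving the tree is Oslo–Paris (1); add Paris.
Step 5: cheapest edge leaving the tree is Paris–Sofia (4); add Sofia.
Step 6: cheapest edge leaving the tree is Delhi–Oslo (10); add Delhi.
Step 7: cheapest edge leaving the tree is Quito–Seoul (11); add Quito.
Vertex order: Seoul, Hanoi, Lagos, Oslo, Paris, Sofia, Delhi, Quito. The 6th vertex is Sofia.

Sofia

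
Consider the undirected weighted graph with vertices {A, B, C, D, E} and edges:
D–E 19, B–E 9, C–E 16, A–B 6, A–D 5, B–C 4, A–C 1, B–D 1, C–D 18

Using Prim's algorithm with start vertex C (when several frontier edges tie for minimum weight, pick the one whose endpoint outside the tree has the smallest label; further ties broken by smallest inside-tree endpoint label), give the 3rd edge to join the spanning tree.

B-D

Prim's algorithm from C:
Step 1: cheapest edge leaving the tree is A–C (1); add A.
Step 2: cheapest edge leaving the tree is B–C (4); add B.
Step 3: cheapest edge leaving the tree is B–D (1); add D.
Step 4: cheapest edge leaving the tree is B–E (9); add E.
The 3rd edge added is B–D.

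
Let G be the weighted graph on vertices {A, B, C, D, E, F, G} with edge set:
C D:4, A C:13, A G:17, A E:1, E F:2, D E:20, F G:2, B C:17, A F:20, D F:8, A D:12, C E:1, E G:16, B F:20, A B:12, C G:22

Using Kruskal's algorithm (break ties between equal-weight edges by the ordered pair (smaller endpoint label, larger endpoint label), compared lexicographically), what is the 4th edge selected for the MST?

Kruskal: consider edges lightest-first.
A E (1): add. Components now {A,E} {B} {C} {D} {F} {G}
C E (1): add. Components now {A,C,E} {B} {D} {F} {G}
E F (2): add. Components now {A,C,E,F} {B} {D} {G}
F G (2): add. Components now {A,C,E,F,G} {B} {D}
C D (4): add. Components now {A,C,D,E,F,G} {B}
D F (8): skip — D and F already connected.
A B (12): add. Components now {A,B,C,D,E,F,G}
The 4th edge added is F G.

F-G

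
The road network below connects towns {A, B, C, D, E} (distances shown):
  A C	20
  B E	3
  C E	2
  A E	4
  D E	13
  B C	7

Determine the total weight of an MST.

Sort edges by weight, then run Kruskal:
C E (2): add. Components now {A} {B} {C,E} {D}
B E (3): add. Components now {A} {B,C,E} {D}
A E (4): add. Components now {A,B,C,E} {D}
B C (7): skip — B and C already connected.
D E (13): add. Components now {A,B,C,D,E}
MST edges: C E, B E, A E, D E; total weight 2+3+4+13 = 22.

22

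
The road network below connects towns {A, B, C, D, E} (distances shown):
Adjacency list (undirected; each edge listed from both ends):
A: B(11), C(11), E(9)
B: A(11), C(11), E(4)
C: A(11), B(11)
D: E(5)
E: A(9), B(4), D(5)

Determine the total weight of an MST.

Prim's algorithm from A:
Step 1: frontier [A E 9, A B 11, A C 11] → take A E (9); add E.
Step 2: frontier [A B 11, A C 11, B E 4, D E 5] → take B E (4); add B.
Step 3: frontier [A C 11, B C 11, D E 5] → take D E (5); add D.
Step 4: frontier [A C 11, B C 11] → take A C (11); add C.
MST edges: A E, B E, D E, A C; total weight 9+4+5+11 = 29.

29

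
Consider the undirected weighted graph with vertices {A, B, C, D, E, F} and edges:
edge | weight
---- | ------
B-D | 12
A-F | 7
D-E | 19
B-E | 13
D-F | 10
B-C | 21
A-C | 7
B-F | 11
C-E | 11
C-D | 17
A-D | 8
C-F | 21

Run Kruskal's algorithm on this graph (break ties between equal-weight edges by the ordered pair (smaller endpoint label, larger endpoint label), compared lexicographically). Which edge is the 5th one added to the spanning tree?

C-E

Kruskal: consider edges lightest-first.
A-C (7): add — endpoints in different components.
A-F (7): add — endpoints in different components.
A-D (8): add — endpoints in different components.
D-F (10): skip — D and F already connected.
B-F (11): add — endpoints in different components.
C-E (11): add — endpoints in different components.
The 5th edge added is C-E.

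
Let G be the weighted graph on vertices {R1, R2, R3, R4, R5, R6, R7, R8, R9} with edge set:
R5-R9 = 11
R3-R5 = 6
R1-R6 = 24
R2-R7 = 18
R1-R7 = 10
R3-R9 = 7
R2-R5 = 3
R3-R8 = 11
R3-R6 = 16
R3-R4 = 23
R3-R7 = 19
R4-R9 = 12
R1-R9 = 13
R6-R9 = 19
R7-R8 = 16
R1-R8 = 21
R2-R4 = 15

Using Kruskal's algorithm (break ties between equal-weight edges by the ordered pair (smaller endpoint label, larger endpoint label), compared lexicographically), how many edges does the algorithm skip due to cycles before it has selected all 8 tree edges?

Sort edges by weight, then run Kruskal:
R2-R5 (3): add — endpoints in different components.
R3-R5 (6): add — endpoints in different components.
R3-R9 (7): add — endpoints in different components.
R1-R7 (10): add — endpoints in different components.
R3-R8 (11): add — endpoints in different components.
R5-R9 (11): skip — R9 and R5 already connected.
R4-R9 (12): add — endpoints in different components.
R1-R9 (13): add — endpoints in different components.
R2-R4 (15): skip — R2 and R4 already connected.
R3-R6 (16): add — endpoints in different components.
Edges rejected before the tree was complete: 2.

2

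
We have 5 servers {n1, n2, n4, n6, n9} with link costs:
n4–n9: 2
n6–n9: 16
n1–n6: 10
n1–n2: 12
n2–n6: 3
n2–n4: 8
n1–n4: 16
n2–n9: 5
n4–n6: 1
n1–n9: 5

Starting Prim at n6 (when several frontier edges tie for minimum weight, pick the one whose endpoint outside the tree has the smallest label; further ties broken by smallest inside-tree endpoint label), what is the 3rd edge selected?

Prim, starting at n6.
Step 1: frontier [n4–n6 1, n2–n6 3, n1–n6 10, n6–n9 16] → take n4–n6 (1); add n4.
Step 2: frontier [n4–n9 2, n2–n4 8, n1–n4 16, n2–n6 3, n1–n6 10, n6–n9 16] → take n4–n9 (2); add n9.
Step 3: frontier [n2–n4 8, n1–n4 16, n2–n6 3, n1–n6 10, n1–n9 5, n2–n9 5] → take n2–n6 (3); add n2.
Step 4: frontier [n1–n2 12, n1–n4 16, n1–n6 10, n1–n9 5] → take n1–n9 (5); add n1.
The 3rd edge added is n2–n6.

n2-n6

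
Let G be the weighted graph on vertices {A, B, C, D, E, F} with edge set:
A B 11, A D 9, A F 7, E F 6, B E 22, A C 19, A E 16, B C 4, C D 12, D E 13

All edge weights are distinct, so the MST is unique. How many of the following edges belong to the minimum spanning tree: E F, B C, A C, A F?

Kruskal: consider edges lightest-first.
B C (4): add — endpoints in different components.
E F (6): add — endpoints in different components.
A F (7): add — endpoints in different components.
A D (9): add — endpoints in different components.
A B (11): add — endpoints in different components.
MST edge set: {B C, E F, A F, A D, A B}.
Of the listed edges, {E F, B C, A F} are in the MST → 3.

3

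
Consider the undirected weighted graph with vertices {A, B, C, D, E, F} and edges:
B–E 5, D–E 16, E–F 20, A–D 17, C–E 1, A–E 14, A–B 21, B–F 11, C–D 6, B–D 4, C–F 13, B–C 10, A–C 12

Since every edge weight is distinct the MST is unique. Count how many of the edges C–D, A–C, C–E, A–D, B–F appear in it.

3

Kruskal's algorithm — process edges by increasing weight (ties by edge label):
C–E (1): add. Components now {A} {B} {C,E} {D} {F}
B–D (4): add. Components now {A} {B,D} {C,E} {F}
B–E (5): add. Components now {A} {B,C,D,E} {F}
C–D (6): skip — C and D already connected.
B–C (10): skip — B and C already connected.
B–F (11): add. Components now {A} {B,C,D,E,F}
A–C (12): add. Components now {A,B,C,D,E,F}
MST edge set: {C–E, B–D, B–E, B–F, A–C}.
Of the listed edges, {A–C, C–E, B–F} are in the MST → 3.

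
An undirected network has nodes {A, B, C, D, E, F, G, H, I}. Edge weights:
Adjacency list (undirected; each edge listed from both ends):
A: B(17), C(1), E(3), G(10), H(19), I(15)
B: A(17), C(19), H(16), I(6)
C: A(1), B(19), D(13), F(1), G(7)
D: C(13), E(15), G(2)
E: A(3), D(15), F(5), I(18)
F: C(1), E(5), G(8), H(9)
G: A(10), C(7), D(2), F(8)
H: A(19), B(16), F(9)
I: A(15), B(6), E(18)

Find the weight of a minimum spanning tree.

Prim, starting at H.
Step 1: cheapest edge leaving the tree is F H (9); add F.
Step 2: cheapest edge leaving the tree is C F (1); add C.
Step 3: cheapest edge leaving the tree is A C (1); add A.
Step 4: cheapest edge leaving the tree is A E (3); add E.
Step 5: cheapest edge leaving the tree is C G (7); add G.
Step 6: cheapest edge leaving the tree is D G (2); add D.
Step 7: cheapest edge leaving the tree is A I (15); add I.
Step 8: cheapest edge leaving the tree is B I (6); add B.
MST edges: F H, C F, A C, A E, C G, D G, A I, B I; total weight 9+1+1+3+7+2+15+6 = 44.

44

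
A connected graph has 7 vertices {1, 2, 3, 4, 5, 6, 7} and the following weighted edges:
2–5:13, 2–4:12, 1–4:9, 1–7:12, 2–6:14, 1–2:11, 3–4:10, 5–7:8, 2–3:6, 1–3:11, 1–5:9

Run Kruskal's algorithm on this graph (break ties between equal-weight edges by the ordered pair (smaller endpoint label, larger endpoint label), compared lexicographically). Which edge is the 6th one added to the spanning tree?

Kruskal's algorithm — process edges by increasing weight (ties by edge label):
2–3 (6): add — endpoints in different components.
5–7 (8): add — endpoints in different components.
1–4 (9): add — endpoints in different components.
1–5 (9): add — endpoints in different components.
3–4 (10): add — endpoints in different components.
1–2 (11): skip — 1 and 2 already connected.
1–3 (11): skip — 1 and 3 already connected.
1–7 (12): skip — 1 and 7 already connected.
2–4 (12): skip — 2 and 4 already connected.
2–5 (13): skip — 2 and 5 already connected.
2–6 (14): add — endpoints in different components.
The 6th edge added is 2–6.

2-6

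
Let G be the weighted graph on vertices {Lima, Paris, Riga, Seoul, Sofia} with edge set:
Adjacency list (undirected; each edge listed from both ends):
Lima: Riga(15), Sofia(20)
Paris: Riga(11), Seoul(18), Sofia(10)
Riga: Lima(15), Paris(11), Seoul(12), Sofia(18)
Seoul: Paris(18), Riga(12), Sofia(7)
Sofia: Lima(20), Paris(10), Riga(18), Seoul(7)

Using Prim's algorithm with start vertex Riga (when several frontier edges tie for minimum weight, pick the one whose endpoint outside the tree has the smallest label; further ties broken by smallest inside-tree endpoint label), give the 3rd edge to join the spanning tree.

Seoul-Sofia

Prim's algorithm from Riga:
Step 1: cheapest edge leaving the tree is Paris–Riga (11); add Paris.
Step 2: cheapest edge leaving the tree is Paris–Sofia (10); add Sofia.
Step 3: cheapest edge leaving the tree is Seoul–Sofia (7); add Seoul.
Step 4: cheapest edge leaving the tree is Lima–Riga (15); add Lima.
The 3rd edge added is Seoul–Sofia.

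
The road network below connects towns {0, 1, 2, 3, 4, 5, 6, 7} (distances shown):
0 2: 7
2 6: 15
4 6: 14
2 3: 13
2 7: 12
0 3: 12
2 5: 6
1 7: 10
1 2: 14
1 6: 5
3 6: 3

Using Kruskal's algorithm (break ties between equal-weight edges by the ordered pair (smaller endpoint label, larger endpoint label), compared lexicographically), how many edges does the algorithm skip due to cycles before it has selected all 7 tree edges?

Sort edges by weight, then run Kruskal:
3 6 (3): add — endpoints in different components.
1 6 (5): add — endpoints in different components.
2 5 (6): add — endpoints in different components.
0 2 (7): add — endpoints in different components.
1 7 (10): add — endpoints in different components.
0 3 (12): add — endpoints in different components.
2 7 (12): skip — 2 and 7 already connected.
2 3 (13): skip — 2 and 3 already connected.
1 2 (14): skip — 1 and 2 already connected.
4 6 (14): add — endpoints in different components.
Edges rejected before the tree was complete: 3.

3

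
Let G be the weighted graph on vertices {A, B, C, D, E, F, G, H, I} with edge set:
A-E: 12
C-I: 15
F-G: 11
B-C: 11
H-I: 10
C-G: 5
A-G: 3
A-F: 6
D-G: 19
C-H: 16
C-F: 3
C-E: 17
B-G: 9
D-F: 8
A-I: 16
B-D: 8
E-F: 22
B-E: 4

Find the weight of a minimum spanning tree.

Prim's algorithm from G:
Step 1: cheapest edge leaving the tree is A-G (3); add A.
Step 2: cheapest edge leaving the tree is C-G (5); add C.
Step 3: cheapest edge leaving the tree is C-F (3); add F.
Step 4: cheapest edge leaving the tree is D-F (8); add D.
Step 5: cheapest edge leaving the tree is B-D (8); add B.
Step 6: cheapest edge leaving the tree is B-E (4); add E.
Step 7: cheapest edge leaving the tree is C-I (15); add I.
Step 8: cheapest edge leaving the tree is H-I (10); add H.
MST edges: A-G, C-G, C-F, D-F, B-D, B-E, C-I, H-I; total weight 3+5+3+8+8+4+15+10 = 56.

56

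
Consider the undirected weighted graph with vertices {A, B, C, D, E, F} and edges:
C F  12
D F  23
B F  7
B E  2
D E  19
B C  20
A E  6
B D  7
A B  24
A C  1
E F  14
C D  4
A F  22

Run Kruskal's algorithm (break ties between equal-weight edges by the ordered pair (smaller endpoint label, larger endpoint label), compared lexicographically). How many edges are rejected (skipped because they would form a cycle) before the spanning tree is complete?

Kruskal: consider edges lightest-first.
A C (1): add. Components now {A,C} {B} {D} {E} {F}
B E (2): add. Components now {A,C} {B,E} {D} {F}
C D (4): add. Components now {A,C,D} {B,E} {F}
A E (6): add. Components now {A,B,C,D,E} {F}
B D (7): skip — B and D already connected.
B F (7): add. Components now {A,B,C,D,E,F}
Edges rejected before the tree was complete: 1.

1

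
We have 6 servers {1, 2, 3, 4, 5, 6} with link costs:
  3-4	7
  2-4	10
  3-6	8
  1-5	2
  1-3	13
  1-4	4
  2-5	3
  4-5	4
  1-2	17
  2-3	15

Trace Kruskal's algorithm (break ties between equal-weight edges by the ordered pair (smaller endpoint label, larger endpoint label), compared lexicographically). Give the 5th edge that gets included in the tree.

Sort edges by weight, then run Kruskal:
1-5 (2): add. Components now {1,5} {2} {3} {4} {6}
2-5 (3): add. Components now {1,2,5} {3} {4} {6}
1-4 (4): add. Components now {1,2,4,5} {3} {6}
4-5 (4): skip — 4 and 5 already connected.
3-4 (7): add. Components now {1,2,3,4,5} {6}
3-6 (8): add. Components now {1,2,3,4,5,6}
The 5th edge added is 3-6.

3-6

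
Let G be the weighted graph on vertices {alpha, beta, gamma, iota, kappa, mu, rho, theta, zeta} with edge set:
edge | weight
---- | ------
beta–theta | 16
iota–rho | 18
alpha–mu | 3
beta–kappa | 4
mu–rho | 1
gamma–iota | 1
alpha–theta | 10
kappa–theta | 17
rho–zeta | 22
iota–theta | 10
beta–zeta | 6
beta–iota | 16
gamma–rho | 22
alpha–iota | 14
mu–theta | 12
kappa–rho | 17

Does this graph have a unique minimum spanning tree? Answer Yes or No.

No

Sort edges by weight, then run Kruskal:
gamma–iota (1): add — endpoints in different components.
mu–rho (1): add — endpoints in different components.
alpha–mu (3): add — endpoints in different components.
beta–kappa (4): add — endpoints in different components.
beta–zeta (6): add — endpoints in different components.
alpha–theta (10): add — endpoints in different components.
iota–theta (10): add — endpoints in different components.
mu–theta (12): skip — theta and mu already connected.
alpha–iota (14): skip — iota and alpha already connected.
beta–iota (16): add — endpoints in different components.
Non-tree edge beta–theta has weight 16, equal to the heaviest edge on its tree cycle — swapping gives another MST of the same weight. Not unique.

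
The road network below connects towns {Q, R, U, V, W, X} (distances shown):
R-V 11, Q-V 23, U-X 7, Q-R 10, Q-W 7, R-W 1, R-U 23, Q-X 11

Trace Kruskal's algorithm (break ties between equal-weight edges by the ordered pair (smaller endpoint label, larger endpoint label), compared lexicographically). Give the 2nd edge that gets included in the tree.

Q-W

Kruskal: consider edges lightest-first.
R-W (1): add — endpoints in different components.
Q-W (7): add — endpoints in different components.
U-X (7): add — endpoints in different components.
Q-R (10): skip — Q and R already connected.
Q-X (11): add — endpoints in different components.
R-V (11): add — endpoints in different components.
The 2nd edge added is Q-W.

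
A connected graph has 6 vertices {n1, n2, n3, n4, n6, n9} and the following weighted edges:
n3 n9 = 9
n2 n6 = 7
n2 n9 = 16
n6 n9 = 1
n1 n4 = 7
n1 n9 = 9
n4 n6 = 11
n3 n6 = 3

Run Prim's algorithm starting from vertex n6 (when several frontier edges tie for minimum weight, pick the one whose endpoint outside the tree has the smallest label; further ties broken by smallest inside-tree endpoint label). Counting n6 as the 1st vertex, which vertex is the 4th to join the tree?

Grow the tree from n6 using Prim:
Step 1: frontier [n6 n9 1, n3 n6 3, n2 n6 7, n4 n6 11] → take n6 n9 (1); add n9.
Step 2: frontier [n3 n6 3, n2 n6 7, n4 n6 11, n1 n9 9, n3 n9 9, n2 n9 16] → take n3 n6 (3); add n3.
Step 3: frontier [n2 n6 7, n4 n6 11, n1 n9 9, n2 n9 16] → take n2 n6 (7); add n2.
Step 4: frontier [n4 n6 11, n1 n9 9] → take n1 n9 (9); add n1.
Step 5: frontier [n1 n4 7, n4 n6 11] → take n1 n4 (7); add n4.
Vertex order: n6, n9, n3, n2, n1, n4. The 4th vertex is n2.

n2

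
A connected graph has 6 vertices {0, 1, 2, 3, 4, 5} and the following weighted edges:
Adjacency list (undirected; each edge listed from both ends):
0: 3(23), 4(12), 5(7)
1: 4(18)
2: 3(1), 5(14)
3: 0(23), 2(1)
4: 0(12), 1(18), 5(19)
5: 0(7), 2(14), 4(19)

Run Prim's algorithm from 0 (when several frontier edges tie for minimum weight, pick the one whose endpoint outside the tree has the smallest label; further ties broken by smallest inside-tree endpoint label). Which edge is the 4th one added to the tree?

2-3

Prim's algorithm from 0:
Step 1: cheapest edge leaving the tree is 0—5 (7); add 5.
Step 2: cheapest edge leaving the tree is 0—4 (12); add 4.
Step 3: cheapest edge leaving the tree is 2—5 (14); add 2.
Step 4: cheapest edge leaving the tree is 2—3 (1); add 3.
Step 5: cheapest edge leaving the tree is 1—4 (18); add 1.
The 4th edge added is 2—3.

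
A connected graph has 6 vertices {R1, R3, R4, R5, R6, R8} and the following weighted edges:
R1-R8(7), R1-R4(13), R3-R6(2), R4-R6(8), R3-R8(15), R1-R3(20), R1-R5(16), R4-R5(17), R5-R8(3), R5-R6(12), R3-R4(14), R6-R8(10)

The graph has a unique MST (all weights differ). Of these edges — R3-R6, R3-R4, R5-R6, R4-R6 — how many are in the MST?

Kruskal: consider edges lightest-first.
R3-R6 (2): add — endpoints in different components.
R5-R8 (3): add — endpoints in different components.
R1-R8 (7): add — endpoints in different components.
R4-R6 (8): add — endpoints in different components.
R6-R8 (10): add — endpoints in different components.
MST edge set: {R3-R6, R5-R8, R1-R8, R4-R6, R6-R8}.
Of the listed edges, {R3-R6, R4-R6} are in the MST → 2.

2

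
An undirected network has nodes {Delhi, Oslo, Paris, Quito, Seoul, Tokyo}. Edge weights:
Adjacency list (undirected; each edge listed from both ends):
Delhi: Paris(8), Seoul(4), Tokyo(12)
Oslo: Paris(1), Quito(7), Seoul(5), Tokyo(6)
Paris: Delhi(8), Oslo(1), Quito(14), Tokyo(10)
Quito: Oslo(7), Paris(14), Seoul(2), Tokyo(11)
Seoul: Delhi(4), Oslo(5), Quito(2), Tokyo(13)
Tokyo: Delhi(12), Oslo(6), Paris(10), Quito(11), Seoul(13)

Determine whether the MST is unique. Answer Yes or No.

Yes

Kruskal: consider edges lightest-first.
Oslo—Paris (1): add — endpoints in different components.
Quito—Seoul (2): add — endpoints in different components.
Delhi—Seoul (4): add — endpoints in different components.
Oslo—Seoul (5): add — endpoints in different components.
Oslo—Tokyo (6): add — endpoints in different components.
Every non-tree edge has weight strictly greater than the heaviest edge on the tree path between its endpoints, so the MST is unique.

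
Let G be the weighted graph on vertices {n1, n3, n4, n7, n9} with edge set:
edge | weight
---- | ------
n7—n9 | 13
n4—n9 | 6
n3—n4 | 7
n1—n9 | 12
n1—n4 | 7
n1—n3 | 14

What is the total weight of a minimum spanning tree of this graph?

Kruskal: consider edges lightest-first.
n4—n9 (6): add — endpoints in different components.
n1—n4 (7): add — endpoints in different components.
n3—n4 (7): add — endpoints in different components.
n1—n9 (12): skip — n1 and n9 already connected.
n7—n9 (13): add — endpoints in different components.
MST edges: n4—n9, n1—n4, n3—n4, n7—n9; total weight 6+7+7+13 = 33.

33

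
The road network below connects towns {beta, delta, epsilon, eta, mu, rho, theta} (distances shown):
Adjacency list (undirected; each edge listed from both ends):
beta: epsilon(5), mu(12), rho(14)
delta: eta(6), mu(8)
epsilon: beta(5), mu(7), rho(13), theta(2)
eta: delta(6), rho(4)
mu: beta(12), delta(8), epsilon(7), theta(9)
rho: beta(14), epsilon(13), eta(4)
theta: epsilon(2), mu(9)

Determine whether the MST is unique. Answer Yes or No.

Sort edges by weight, then run Kruskal:
epsilon theta (2): add. Components now {delta} {mu} {epsilon,theta} {rho} {beta} {eta}
eta rho (4): add. Components now {delta} {mu} {epsilon,theta} {eta,rho} {beta}
beta epsilon (5): add. Components now {delta} {mu} {beta,epsilon,theta} {eta,rho}
delta eta (6): add. Components now {delta,eta,rho} {mu} {beta,epsilon,theta}
epsilon mu (7): add. Components now {delta,eta,rho} {beta,epsilon,mu,theta}
delta mu (8): add. Components now {beta,delta,epsilon,eta,mu,rho,theta}
Every non-tree edge has weight strictly greater than the heaviest edge on the tree path between its endpoints, so the MST is unique.

Yes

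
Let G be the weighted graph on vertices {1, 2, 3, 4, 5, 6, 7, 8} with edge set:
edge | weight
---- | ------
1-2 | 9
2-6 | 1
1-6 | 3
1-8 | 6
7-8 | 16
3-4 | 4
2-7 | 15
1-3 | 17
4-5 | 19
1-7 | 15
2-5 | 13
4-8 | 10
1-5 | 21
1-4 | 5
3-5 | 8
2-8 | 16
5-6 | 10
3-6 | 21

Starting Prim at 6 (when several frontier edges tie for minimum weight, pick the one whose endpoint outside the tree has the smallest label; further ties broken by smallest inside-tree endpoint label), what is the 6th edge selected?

Prim, starting at 6.
Step 1: cheapest edge leaving the tree is 2-6 (1); add 2.
Step 2: cheapest edge leaving the tree is 1-6 (3); add 1.
Step 3: cheapest edge leaving the tree is 1-4 (5); add 4.
Step 4: cheapest edge leaving the tree is 3-4 (4); add 3.
Step 5: cheapest edge leaving the tree is 1-8 (6); add 8.
Step 6: cheapest edge leaving the tree is 3-5 (8); add 5.
Step 7: cheapest edge leaving the tree is 1-7 (15); add 7.
The 6th edge added is 3-5.

3-5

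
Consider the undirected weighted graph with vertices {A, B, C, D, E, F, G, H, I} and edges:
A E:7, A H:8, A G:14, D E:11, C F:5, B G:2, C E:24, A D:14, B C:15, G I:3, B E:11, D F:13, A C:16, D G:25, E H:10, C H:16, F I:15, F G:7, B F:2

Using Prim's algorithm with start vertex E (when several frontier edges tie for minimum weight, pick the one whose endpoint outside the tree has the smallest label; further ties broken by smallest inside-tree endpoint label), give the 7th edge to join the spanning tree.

Grow the tree from E using Prim:
Step 1: cheapest edge leaving the tree is A E (7); add A.
Step 2: cheapest edge leaving the tree is A H (8); add H.
Step 3: cheapest edge leaving the tree is B E (11); add B.
Step 4: cheapest edge leaving the tree is B F (2); add F.
Step 5: cheapest edge leaving the tree is B G (2); add G.
Step 6: cheapest edge leaving the tree is G I (3); add I.
Step 7: cheapest edge leaving the tree is C F (5); add C.
Step 8: cheapest edge leaving the tree is D E (11); add D.
The 7th edge added is C F.

C-F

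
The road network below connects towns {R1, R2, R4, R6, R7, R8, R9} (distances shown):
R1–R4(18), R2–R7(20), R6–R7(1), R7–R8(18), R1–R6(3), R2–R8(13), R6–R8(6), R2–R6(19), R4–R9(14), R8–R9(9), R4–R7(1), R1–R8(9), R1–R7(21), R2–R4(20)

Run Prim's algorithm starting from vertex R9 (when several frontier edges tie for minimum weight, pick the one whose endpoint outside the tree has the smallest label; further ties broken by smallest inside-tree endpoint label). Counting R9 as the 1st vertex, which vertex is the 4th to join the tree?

Grow the tree from R9 using Prim:
Step 1: frontier [R8–R9 9, R4–R9 14] → take R8–R9 (9); add R8.
Step 2: frontier [R6–R8 6, R1–R8 9, R2–R8 13, R7–R8 18, R4–R9 14] → take R6–R8 (6); add R6.
Step 3: frontier [R6–R7 1, R1–R6 3, R2–R6 19, R1–R8 9, R2–R8 13, R7–R8 18, R4–R9 14] → take R6–R7 (1); add R7.
Step 4: frontier [R1–R6 3, R2–R6 19, R4–R7 1, R2–R7 20, R1–R7 21, R1–R8 9, R2–R8 13, R4–R9 14] → take R4–R7 (1); add R4.
Step 5: frontier [R1–R4 18, R2–R4 20, R1–R6 3, R2–R6 19, R2–R7 20, R1–R7 21, R1–R8 9, R2–R8 13] → take R1–R6 (3); add R1.
Step 6: frontier [R2–R4 20, R2–R6 19, R2–R7 20, R2–R8 13] → take R2–R8 (13); add R2.
Vertex order: R9, R8, R6, R7, R4, R1, R2. The 4th vertex is R7.

R7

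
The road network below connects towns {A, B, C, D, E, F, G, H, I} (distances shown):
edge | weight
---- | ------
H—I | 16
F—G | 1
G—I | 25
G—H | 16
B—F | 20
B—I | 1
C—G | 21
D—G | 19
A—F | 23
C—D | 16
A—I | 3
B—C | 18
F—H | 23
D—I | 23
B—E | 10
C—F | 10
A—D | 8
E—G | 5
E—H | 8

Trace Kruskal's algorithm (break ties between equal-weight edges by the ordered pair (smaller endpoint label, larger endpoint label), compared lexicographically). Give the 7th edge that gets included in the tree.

Sort edges by weight, then run Kruskal:
B—I (1): add — endpoints in different components.
F—G (1): add — endpoints in different components.
A—I (3): add — endpoints in different components.
E—G (5): add — endpoints in different components.
A—D (8): add — endpoints in different components.
E—H (8): add — endpoints in different components.
B—E (10): add — endpoints in different components.
C—F (10): add — endpoints in different components.
The 7th edge added is B—E.

B-E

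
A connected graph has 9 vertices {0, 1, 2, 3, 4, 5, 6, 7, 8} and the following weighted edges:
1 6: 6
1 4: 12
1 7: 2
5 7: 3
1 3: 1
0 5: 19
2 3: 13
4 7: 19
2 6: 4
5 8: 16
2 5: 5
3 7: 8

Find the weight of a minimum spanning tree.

Prim's algorithm from 1:
Step 1: frontier [1 3 1, 1 7 2, 1 6 6, 1 4 12] → take 1 3 (1); add 3.
Step 2: frontier [1 7 2, 1 6 6, 1 4 12, 3 7 8, 2 3 13] → take 1 7 (2); add 7.
Step 3: frontier [1 6 6, 1 4 12, 2 3 13, 5 7 3, 4 7 19] → take 5 7 (3); add 5.
Step 4: frontier [1 6 6, 1 4 12, 2 3 13, 2 5 5, 5 8 16, 0 5 19, 4 7 19] → take 2 5 (5); add 2.
Step 5: frontier [1 6 6, 1 4 12, 2 6 4, 5 8 16, 0 5 19, 4 7 19] → take 2 6 (4); add 6.
Step 6: frontier [1 4 12, 5 8 16, 0 5 19, 4 7 19] → take 1 4 (12); add 4.
Step 7: frontier [5 8 16, 0 5 19] → take 5 8 (16); add 8.
Step 8: frontier [0 5 19] → take 0 5 (19); add 0.
MST edges: 1 3, 1 7, 5 7, 2 5, 2 6, 1 4, 5 8, 0 5; total weight 1+2+3+5+4+12+16+19 = 62.

62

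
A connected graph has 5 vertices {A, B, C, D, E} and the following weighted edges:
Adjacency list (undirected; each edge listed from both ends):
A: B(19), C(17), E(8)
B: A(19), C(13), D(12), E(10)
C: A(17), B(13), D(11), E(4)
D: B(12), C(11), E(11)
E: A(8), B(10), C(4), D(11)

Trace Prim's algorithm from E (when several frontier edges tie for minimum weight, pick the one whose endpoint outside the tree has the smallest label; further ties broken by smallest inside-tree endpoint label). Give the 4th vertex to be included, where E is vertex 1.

Prim, starting at E.
Step 1: frontier [C—E 4, A—E 8, B—E 10, D—E 11] → take C—E (4); add C.
Step 2: frontier [C—D 11, B—C 13, A—C 17, A—E 8, B—E 10, D—E 11] → take A—E (8); add A.
Step 3: frontier [A—B 19, C—D 11, B—C 13, B—E 10, D—E 11] → take B—E (10); add B.
Step 4: frontier [B—D 12, C—D 11, D—E 11] → take C—D (11); add D.
Vertex order: E, C, A, B, D. The 4th vertex is B.

B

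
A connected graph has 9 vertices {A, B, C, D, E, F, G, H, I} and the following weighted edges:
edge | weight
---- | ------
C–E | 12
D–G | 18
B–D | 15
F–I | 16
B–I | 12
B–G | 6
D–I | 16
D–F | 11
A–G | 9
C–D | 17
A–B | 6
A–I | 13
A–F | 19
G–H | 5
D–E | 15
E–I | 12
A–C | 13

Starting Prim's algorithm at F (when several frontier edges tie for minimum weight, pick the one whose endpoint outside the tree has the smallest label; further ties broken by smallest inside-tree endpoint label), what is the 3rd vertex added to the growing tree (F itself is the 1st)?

B

Prim's algorithm from F:
Step 1: cheapest edge leaving the tree is D–F (11); add D.
Step 2: cheapest edge leaving the tree is B–D (15); add B.
Step 3: cheapest edge leaving the tree is A–B (6); add A.
Step 4: cheapest edge leaving the tree is B–G (6); add G.
Step 5: cheapest edge leaving the tree is G–H (5); add H.
Step 6: cheapest edge leaving the tree is B–I (12); add I.
Step 7: cheapest edge leaving the tree is E–I (12); add E.
Step 8: cheapest edge leaving the tree is C–E (12); add C.
Vertex order: F, D, B, A, G, H, I, E, C. The 3rd vertex is B.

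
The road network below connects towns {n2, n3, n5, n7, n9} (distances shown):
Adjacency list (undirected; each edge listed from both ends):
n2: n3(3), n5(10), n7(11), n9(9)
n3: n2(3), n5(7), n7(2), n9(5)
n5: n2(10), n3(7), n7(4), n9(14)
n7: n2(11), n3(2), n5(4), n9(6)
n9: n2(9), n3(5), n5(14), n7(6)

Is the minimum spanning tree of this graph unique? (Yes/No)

Yes

Kruskal: consider edges lightest-first.
n3—n7 (2): add. Components now {n2} {n5} {n9} {n3,n7}
n2—n3 (3): add. Components now {n2,n3,n7} {n5} {n9}
n5—n7 (4): add. Components now {n2,n3,n5,n7} {n9}
n3—n9 (5): add. Components now {n2,n3,n5,n7,n9}
Every non-tree edge has weight strictly greater than the heaviest edge on the tree path between its endpoints, so the MST is unique.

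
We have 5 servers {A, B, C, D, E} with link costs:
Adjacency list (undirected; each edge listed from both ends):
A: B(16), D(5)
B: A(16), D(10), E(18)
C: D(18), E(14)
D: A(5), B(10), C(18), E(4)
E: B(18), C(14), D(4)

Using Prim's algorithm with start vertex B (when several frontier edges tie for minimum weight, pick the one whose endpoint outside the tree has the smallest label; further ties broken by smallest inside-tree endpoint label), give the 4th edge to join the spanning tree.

C-E

Prim's algorithm from B:
Step 1: cheapest edge leaving the tree is B-D (10); add D.
Step 2: cheapest edge leaving the tree is D-E (4); add E.
Step 3: cheapest edge leaving the tree is A-D (5); add A.
Step 4: cheapest edge leaving the tree is C-E (14); add C.
The 4th edge added is C-E.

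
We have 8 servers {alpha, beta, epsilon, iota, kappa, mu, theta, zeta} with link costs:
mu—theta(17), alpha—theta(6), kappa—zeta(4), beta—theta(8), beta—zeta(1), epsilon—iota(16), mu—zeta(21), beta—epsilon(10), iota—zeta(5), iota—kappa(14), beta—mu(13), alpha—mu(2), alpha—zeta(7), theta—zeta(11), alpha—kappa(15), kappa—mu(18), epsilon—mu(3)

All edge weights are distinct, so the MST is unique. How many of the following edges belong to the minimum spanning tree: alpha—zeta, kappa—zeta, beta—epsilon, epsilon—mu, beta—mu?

Kruskal's algorithm — process edges by increasing weight (ties by edge label):
beta—zeta (1): add — endpoints in different components.
alpha—mu (2): add — endpoints in different components.
epsilon—mu (3): add — endpoints in different components.
kappa—zeta (4): add — endpoints in different components.
iota—zeta (5): add — endpoints in different components.
alpha—theta (6): add — endpoints in different components.
alpha—zeta (7): add — endpoints in different components.
MST edge set: {beta—zeta, alpha—mu, epsilon—mu, kappa—zeta, iota—zeta, alpha—theta, alpha—zeta}.
Of the listed edges, {alpha—zeta, kappa—zeta, epsilon—mu} are in the MST → 3.

3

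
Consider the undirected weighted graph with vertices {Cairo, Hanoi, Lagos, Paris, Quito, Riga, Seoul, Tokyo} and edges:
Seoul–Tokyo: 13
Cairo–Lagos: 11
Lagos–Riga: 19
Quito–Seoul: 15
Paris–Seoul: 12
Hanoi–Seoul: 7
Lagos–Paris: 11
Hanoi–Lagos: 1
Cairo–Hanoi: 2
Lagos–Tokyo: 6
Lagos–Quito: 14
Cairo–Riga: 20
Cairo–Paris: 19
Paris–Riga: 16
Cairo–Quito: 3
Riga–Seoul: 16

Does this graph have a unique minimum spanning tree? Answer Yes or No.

Kruskal's algorithm — process edges by increasing weight (ties by edge label):
Hanoi–Lagos (1): add — endpoints in different components.
Cairo–Hanoi (2): add — endpoints in different components.
Cairo–Quito (3): add — endpoints in different components.
Lagos–Tokyo (6): add — endpoints in different components.
Hanoi–Seoul (7): add — endpoints in different components.
Cairo–Lagos (11): skip — Lagos and Cairo already connected.
Lagos–Paris (11): add — endpoints in different components.
Paris–Seoul (12): skip — Seoul and Paris already connected.
Seoul–Tokyo (13): skip — Seoul and Tokyo already connected.
Lagos–Quito (14): skip — Lagos and Quito already connected.
Quito–Seoul (15): skip — Seoul and Quito already connected.
Paris–Riga (16): add — endpoints in different components.
Non-tree edge Riga–Seoul has weight 16, equal to the heaviest edge on its tree cycle — swapping gives another MST of the same weight. Not unique.

No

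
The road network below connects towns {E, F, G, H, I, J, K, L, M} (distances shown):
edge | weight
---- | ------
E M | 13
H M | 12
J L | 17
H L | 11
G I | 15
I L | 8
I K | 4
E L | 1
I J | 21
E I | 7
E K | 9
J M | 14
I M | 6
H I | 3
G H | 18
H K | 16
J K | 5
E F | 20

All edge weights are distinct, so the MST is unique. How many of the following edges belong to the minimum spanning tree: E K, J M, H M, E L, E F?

Sort edges by weight, then run Kruskal:
E L (1): add — endpoints in different components.
H I (3): add — endpoints in different components.
I K (4): add — endpoints in different components.
J K (5): add — endpoints in different components.
I M (6): add — endpoints in different components.
E I (7): add — endpoints in different components.
I L (8): skip — I and L already connected.
E K (9): skip — E and K already connected.
H L (11): skip — H and L already connected.
H M (12): skip — H and M already connected.
E M (13): skip — E and M already connected.
J M (14): skip — J and M already connected.
G I (15): add — endpoints in different components.
H K (16): skip — H and K already connected.
J L (17): skip — J and L already connected.
G H (18): skip — G and H already connected.
E F (20): add — endpoints in different components.
MST edge set: {E L, H I, I K, J K, I M, E I, G I, E F}.
Of the listed edges, {E L, E F} are in the MST → 2.

2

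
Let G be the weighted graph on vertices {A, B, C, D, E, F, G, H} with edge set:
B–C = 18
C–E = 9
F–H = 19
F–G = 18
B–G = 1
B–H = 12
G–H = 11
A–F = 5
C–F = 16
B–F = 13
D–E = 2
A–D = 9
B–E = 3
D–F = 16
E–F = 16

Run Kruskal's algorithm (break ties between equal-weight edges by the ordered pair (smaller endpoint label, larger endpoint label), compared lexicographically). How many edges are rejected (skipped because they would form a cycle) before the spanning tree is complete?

Sort edges by weight, then run Kruskal:
B–G (1): add — endpoints in different components.
D–E (2): add — endpoints in different components.
B–E (3): add — endpoints in different components.
A–F (5): add — endpoints in different components.
A–D (9): add — endpoints in different components.
C–E (9): add — endpoints in different components.
G–H (11): add — endpoints in different components.
Edges rejected before the tree was complete: 0.

0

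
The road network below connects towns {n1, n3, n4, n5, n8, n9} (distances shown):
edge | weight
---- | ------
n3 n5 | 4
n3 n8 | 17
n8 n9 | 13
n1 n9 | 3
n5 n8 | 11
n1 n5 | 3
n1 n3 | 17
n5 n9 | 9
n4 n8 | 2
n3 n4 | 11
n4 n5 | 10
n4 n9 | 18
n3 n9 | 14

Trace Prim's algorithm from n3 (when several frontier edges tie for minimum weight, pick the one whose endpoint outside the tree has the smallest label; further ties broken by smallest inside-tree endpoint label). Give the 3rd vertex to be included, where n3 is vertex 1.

n1

Grow the tree from n3 using Prim:
Step 1: frontier [n3 n5 4, n3 n4 11, n3 n9 14, n1 n3 17, n3 n8 17] → take n3 n5 (4); add n5.
Step 2: frontier [n3 n4 11, n3 n9 14, n1 n3 17, n3 n8 17, n1 n5 3, n5 n9 9, n4 n5 10, n5 n8 11] → take n1 n5 (3); add n1.
Step 3: frontier [n1 n9 3, n3 n4 11, n3 n9 14, n3 n8 17, n5 n9 9, n4 n5 10, n5 n8 11] → take n1 n9 (3); add n9.
Step 4: frontier [n3 n4 11, n3 n8 17, n4 n5 10, n5 n8 11, n8 n9 13, n4 n9 18] → take n4 n5 (10); add n4.
Step 5: frontier [n3 n8 17, n4 n8 2, n5 n8 11, n8 n9 13] → take n4 n8 (2); add n8.
Vertex order: n3, n5, n1, n9, n4, n8. The 3rd vertex is n1.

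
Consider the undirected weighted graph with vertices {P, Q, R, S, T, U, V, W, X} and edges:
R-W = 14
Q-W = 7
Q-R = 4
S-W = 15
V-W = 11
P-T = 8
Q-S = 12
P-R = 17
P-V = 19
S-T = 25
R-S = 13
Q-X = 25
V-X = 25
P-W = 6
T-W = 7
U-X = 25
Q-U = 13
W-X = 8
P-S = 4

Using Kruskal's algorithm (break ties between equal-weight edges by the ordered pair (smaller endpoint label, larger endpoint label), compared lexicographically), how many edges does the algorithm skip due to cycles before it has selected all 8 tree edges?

Kruskal's algorithm — process edges by increasing weight (ties by edge label):
P-S (4): add — endpoints in different components.
Q-R (4): add — endpoints in different components.
P-W (6): add — endpoints in different components.
Q-W (7): add — endpoints in different components.
T-W (7): add — endpoints in different components.
P-T (8): skip — T and P already connected.
W-X (8): add — endpoints in different components.
V-W (11): add — endpoints in different components.
Q-S (12): skip — S and Q already connected.
Q-U (13): add — endpoints in different components.
Edges rejected before the tree was complete: 2.

2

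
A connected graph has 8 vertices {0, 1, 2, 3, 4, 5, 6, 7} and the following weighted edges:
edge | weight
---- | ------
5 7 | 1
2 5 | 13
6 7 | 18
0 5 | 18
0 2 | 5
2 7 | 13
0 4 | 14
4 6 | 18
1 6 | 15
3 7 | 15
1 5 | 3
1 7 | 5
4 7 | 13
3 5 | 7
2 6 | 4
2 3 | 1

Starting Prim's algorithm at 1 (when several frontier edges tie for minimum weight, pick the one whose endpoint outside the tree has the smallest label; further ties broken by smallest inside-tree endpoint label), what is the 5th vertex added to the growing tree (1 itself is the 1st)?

2

Prim, starting at 1.
Step 1: cheapest edge leaving the tree is 1 5 (3); add 5.
Step 2: cheapest edge leaving the tree is 5 7 (1); add 7.
Step 3: cheapest edge leaving the tree is 3 5 (7); add 3.
Step 4: cheapest edge leaving the tree is 2 3 (1); add 2.
Step 5: cheapest edge leaving the tree is 2 6 (4); add 6.
Step 6: cheapest edge leaving the tree is 0 2 (5); add 0.
Step 7: cheapest edge leaving the tree is 4 7 (13); add 4.
Vertex order: 1, 5, 7, 3, 2, 6, 0, 4. The 5th vertex is 2.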